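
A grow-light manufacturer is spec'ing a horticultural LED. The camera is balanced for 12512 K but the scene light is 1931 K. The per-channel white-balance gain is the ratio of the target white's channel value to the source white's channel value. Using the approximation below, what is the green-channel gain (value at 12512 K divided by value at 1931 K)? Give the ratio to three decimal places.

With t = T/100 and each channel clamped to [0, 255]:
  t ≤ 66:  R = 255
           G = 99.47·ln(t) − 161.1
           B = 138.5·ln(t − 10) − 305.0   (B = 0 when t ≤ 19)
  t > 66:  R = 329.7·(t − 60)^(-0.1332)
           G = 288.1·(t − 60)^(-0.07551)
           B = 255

1.576

At 1931 K (t = 19.31):
  G = 99.47·ln 19.31 − 161.1 = 99.47·2.9606 − 161.1 = 133.393.
At 12512 K (t = 125.12):
  G = 288.1·(125.12 − 60)^(-0.07551) = 288.1·65.12^(-0.07551) = 288.1·0.72954 = 210.179.
Gain = 210.179 / 133.393 = 1.5756 → 1.576.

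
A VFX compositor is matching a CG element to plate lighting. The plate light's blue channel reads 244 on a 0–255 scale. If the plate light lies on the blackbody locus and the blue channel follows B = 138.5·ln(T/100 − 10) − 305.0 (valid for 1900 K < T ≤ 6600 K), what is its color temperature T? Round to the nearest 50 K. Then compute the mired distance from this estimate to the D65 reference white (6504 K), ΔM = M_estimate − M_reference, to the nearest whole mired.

ln(t − 10) = (244 + 305.0) / 138.5 = 3.9639.
t − 10 = e^3.9639 = 52.662, so t = 62.662.
T = 100·t = 6266 K → 6250 K to the nearest 50 K.
M_estimate = 10⁶/6250 = 160.00; M_reference = 10⁶/6504 = 153.75.
ΔM = 160.00 − 153.75 = 6.25 → +6 mireds.

+6 mireds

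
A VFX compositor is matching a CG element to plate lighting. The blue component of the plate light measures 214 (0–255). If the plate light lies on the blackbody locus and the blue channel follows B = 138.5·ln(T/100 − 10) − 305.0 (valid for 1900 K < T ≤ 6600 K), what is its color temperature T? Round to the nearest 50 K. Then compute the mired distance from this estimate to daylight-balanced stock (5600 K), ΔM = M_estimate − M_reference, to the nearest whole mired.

+12 mireds

ln(t − 10) = (214 + 305.0) / 138.5 = 3.7473.
t − 10 = e^3.7473 = 42.406, so t = 52.406.
T = 100·t = 5241 K → 5250 K to the nearest 50 K.
M_estimate = 10⁶/5250 = 190.48; M_reference = 10⁶/5600 = 178.57.
ΔM = 190.48 − 178.57 = 11.90 → +12 mireds.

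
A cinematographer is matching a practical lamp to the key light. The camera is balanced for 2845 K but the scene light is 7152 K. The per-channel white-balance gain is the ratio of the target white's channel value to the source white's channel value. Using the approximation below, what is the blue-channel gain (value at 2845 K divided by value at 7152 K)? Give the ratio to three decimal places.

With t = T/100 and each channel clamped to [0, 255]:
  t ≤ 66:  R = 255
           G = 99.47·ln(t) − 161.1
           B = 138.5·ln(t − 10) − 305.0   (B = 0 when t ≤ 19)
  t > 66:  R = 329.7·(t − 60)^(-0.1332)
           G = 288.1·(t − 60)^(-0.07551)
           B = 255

At 7152 K (t = 71.52):
  B = 255 by definition for t > 66.
At 2845 K (t = 28.45):
  B = 138.5·ln(28.45 − 10) − 305.0 = 138.5·ln 18.45 − 305.0 = 138.5·2.9151 − 305.0 = 98.736.
Gain = 98.736 / 255.000 = 0.3872 → 0.387.

0.387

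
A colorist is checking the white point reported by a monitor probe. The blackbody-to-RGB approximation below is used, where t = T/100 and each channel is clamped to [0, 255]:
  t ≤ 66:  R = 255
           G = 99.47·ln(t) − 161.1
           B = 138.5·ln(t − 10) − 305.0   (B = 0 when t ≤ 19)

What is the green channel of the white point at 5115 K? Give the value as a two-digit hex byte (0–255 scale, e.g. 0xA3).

t = 5115/100 = 51.15; the t ≤ 66 branch applies.
G = 99.47·ln 51.15 − 161.1 = 99.47·3.9348 − 161.1 = 230.291.
Rounded: 230; in hex, 0xE6.

0xE6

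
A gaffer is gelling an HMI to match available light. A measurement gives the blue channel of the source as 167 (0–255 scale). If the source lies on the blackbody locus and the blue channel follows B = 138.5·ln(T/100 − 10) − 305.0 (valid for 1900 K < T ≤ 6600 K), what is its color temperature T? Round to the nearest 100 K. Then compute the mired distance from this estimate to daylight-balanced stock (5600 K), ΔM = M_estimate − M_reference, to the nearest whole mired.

+71 mireds

ln(t − 10) = (167 + 305.0) / 138.5 = 3.4079.
t − 10 = e^3.4079 = 30.203, so t = 40.203.
T = 100·t = 4020 K → 4000 K to the nearest 100 K.
M_estimate = 10⁶/4000 = 250.00; M_reference = 10⁶/5600 = 178.57.
ΔM = 250.00 − 178.57 = 71.43 → +71 mireds.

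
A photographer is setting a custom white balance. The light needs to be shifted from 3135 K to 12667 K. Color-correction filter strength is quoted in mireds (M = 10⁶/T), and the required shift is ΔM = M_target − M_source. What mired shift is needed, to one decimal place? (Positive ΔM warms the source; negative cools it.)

-240.0 mireds

M_source = 10⁶/3135 = 318.979; M_target = 10⁶/12667 = 78.945.
ΔM = 78.945 − 318.979 = -240.034 → -240.0 mireds, a cooling shift.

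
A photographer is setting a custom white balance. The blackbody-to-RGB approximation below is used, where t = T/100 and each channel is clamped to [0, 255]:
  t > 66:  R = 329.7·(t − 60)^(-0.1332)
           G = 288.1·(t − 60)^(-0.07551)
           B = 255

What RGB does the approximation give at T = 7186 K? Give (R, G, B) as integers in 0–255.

(237, 239, 255)

t = 7186/100 = 71.86; the t > 66 branch applies.
R = 329.7·(71.86 − 60)^(-0.1332) = 329.7·11.86^(-0.1332) = 329.7·0.71934 = 237.165.
G = 288.1·(71.86 − 60)^(-0.07551) = 288.1·11.86^(-0.07551) = 288.1·0.82965 = 239.023.
B = 255 by definition for t > 66.
Rounded: (237, 239, 255).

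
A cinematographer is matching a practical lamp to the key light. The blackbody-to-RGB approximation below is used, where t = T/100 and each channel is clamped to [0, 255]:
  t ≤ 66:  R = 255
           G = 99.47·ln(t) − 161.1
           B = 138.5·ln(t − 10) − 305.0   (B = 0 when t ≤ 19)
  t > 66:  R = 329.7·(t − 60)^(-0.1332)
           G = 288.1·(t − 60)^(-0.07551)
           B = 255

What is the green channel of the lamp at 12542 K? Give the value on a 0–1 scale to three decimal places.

t = 12542/100 = 125.42; the t > 66 branch applies.
G = 288.1·(125.42 − 60)^(-0.07551) = 288.1·65.42^(-0.07551) = 288.1·0.72928 = 210.106.
On a 0–1 scale: 210.106/255 = 0.8239 → 0.824.

0.824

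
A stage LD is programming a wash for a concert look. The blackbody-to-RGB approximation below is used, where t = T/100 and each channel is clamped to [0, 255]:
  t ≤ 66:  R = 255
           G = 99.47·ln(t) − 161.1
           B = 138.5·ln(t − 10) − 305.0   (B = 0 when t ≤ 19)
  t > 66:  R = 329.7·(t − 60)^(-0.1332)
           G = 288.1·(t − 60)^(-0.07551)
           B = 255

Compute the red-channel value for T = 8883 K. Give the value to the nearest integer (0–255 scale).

211

t = 8883/100 = 88.83; the t > 66 branch applies.
R = 329.7·(88.83 − 60)^(-0.1332) = 329.7·28.83^(-0.1332) = 329.7·0.63907 = 210.702.
Rounded: 211.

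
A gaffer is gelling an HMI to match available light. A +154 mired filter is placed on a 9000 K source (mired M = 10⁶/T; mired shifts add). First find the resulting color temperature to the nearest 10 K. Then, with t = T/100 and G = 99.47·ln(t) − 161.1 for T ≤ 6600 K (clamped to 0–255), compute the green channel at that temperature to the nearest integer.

200

M_in = 10⁶/9000 = 111.11; M_out = 111.11 + (+154) = 265.11.
T_out = 10⁶/265.11 = 3772.0 K → 3770 K; t = 37.7.
G = 99.47·ln 37.7 − 161.1 = 99.47·3.6297 − 161.1 = 199.942.
Rounded: 200.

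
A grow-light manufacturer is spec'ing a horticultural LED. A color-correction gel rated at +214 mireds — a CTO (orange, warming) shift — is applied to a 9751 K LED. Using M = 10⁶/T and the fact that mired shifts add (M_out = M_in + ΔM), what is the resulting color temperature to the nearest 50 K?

3150 K

M_in = 10⁶/9751 = 102.55 mireds.
M_out = 102.55 + (+214) = 316.55 mireds.
T_out = 10⁶/316.55 = 3159.0 K → 3150 K.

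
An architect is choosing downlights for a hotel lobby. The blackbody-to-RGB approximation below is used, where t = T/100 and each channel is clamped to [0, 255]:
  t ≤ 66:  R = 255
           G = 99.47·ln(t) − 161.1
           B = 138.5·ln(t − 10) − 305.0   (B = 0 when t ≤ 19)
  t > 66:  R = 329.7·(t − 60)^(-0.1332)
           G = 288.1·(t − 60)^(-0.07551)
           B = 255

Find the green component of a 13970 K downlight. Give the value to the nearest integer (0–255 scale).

207

t = 13970/100 = 139.7; the t > 66 branch applies.
G = 288.1·(139.7 − 60)^(-0.07551) = 288.1·79.7^(-0.07551) = 288.1·0.71849 = 206.997.
Rounded: 207.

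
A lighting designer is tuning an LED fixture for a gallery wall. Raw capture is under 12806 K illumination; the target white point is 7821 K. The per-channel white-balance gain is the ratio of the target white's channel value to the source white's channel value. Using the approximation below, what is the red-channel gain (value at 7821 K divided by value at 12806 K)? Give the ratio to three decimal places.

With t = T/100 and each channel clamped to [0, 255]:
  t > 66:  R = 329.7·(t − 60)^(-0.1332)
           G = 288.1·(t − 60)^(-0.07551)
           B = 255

At 12806 K (t = 128.06):
  R = 329.7·(128.06 − 60)^(-0.1332) = 329.7·68.06^(-0.1332) = 329.7·0.56998 = 187.922.
At 7821 K (t = 78.21):
  R = 329.7·(78.21 − 60)^(-0.1332) = 329.7·18.21^(-0.1332) = 329.7·0.67940 = 223.999.
Gain = 223.999 / 187.922 = 1.1920 → 1.192.

1.192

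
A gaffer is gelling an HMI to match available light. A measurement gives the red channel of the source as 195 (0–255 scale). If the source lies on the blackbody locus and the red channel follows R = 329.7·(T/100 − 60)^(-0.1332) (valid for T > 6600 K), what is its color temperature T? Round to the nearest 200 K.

11200 K

(t − 60)^(-0.1332) = 195/329.7 = 0.59145.
t − 60 = 0.59145^(1/-0.1332) = 0.59145^(-7.508) = 51.564, so t = 111.564.
T = 100·t = 11156 K → 11200 K to the nearest 200 K.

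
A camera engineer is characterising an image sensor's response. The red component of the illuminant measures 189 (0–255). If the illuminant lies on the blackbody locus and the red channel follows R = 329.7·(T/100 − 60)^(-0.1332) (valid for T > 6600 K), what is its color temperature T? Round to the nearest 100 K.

12500 K

(t − 60)^(-0.1332) = 189/329.7 = 0.57325.
t − 60 = 0.57325^(1/-0.1332) = 0.57325^(-7.508) = 65.199, so t = 125.199.
T = 100·t = 12520 K → 12500 K to the nearest 100 K.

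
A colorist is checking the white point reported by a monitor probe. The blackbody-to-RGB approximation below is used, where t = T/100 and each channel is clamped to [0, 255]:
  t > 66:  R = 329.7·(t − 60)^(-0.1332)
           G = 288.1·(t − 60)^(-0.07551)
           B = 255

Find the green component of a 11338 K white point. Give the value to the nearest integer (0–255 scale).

t = 11338/100 = 113.38; the t > 66 branch applies.
G = 288.1·(113.38 − 60)^(-0.07551) = 288.1·53.38^(-0.07551) = 288.1·0.74057 = 213.358.
Rounded: 213.

213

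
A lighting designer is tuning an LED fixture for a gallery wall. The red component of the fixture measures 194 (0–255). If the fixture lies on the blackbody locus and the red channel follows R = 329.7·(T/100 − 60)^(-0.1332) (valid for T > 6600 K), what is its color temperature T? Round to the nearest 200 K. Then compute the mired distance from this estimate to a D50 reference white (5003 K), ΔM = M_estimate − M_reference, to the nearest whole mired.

(t − 60)^(-0.1332) = 194/329.7 = 0.58841.
t − 60 = 0.58841^(1/-0.1332) = 0.58841^(-7.508) = 53.593, so t = 113.593.
T = 100·t = 11359 K → 11400 K to the nearest 200 K.
M_estimate = 10⁶/11400 = 87.72; M_reference = 10⁶/5003 = 199.88.
ΔM = 87.72 − 199.88 = -112.16 → -112 mireds.

-112 mireds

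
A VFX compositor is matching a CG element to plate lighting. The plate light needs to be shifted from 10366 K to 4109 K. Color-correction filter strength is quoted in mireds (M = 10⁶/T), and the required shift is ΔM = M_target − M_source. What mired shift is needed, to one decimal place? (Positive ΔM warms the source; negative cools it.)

+146.9 mireds

M_source = 10⁶/10366 = 96.469; M_target = 10⁶/4109 = 243.368.
ΔM = 243.368 − 96.469 = 146.899 → +146.9 mireds, a warming shift.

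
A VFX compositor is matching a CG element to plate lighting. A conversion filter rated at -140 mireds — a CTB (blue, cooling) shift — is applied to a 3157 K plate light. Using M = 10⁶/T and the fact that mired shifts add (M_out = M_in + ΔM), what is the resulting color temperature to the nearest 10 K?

5660 K

M_in = 10⁶/3157 = 316.76 mireds.
M_out = 316.76 + (-140) = 176.76 mireds.
T_out = 10⁶/176.76 = 5657.5 K → 5660 K.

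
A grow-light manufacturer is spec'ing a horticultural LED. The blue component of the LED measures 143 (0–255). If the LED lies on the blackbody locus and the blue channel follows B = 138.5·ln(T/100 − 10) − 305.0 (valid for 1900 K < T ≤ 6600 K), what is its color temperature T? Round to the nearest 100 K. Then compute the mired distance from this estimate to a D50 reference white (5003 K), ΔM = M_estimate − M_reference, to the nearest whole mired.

+86 mireds

ln(t − 10) = (143 + 305.0) / 138.5 = 3.2347.
t − 10 = e^3.2347 = 25.398, so t = 35.398.
T = 100·t = 3540 K → 3500 K to the nearest 100 K.
M_estimate = 10⁶/3500 = 285.71; M_reference = 10⁶/5003 = 199.88.
ΔM = 285.71 − 199.88 = 85.83 → +86 mireds.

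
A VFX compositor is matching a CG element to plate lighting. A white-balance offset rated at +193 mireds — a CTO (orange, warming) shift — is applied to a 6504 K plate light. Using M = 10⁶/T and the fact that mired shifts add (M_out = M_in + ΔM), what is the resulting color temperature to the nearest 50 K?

2900 K

M_in = 10⁶/6504 = 153.75 mireds.
M_out = 153.75 + (+193) = 346.75 mireds.
T_out = 10⁶/346.75 = 2883.9 K → 2900 K.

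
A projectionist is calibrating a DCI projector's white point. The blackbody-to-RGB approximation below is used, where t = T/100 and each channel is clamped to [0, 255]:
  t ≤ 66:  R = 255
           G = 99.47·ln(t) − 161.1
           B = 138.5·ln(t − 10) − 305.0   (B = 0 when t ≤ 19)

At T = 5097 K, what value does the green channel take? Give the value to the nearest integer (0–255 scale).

t = 5097/100 = 50.97; the t ≤ 66 branch applies.
G = 99.47·ln 50.97 − 161.1 = 99.47·3.9312 − 161.1 = 229.940.
Rounded: 230.

230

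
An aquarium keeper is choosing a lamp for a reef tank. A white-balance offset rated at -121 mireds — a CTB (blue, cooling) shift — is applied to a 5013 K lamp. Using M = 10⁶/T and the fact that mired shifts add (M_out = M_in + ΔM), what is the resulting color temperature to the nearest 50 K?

12750 K

M_in = 10⁶/5013 = 199.48 mireds.
M_out = 199.48 + (-121) = 78.48 mireds.
T_out = 10⁶/78.48 = 12741.9 K → 12750 K.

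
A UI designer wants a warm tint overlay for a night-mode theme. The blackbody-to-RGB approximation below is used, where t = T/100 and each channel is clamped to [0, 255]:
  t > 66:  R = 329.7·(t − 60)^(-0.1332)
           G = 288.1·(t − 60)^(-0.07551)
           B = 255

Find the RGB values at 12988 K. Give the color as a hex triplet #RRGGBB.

t = 12988/100 = 129.88; the t > 66 branch applies.
R = 329.7·(129.88 − 60)^(-0.1332) = 329.7·69.88^(-0.1332) = 329.7·0.56798 = 187.263.
G = 288.1·(129.88 − 60)^(-0.07551) = 288.1·69.88^(-0.07551) = 288.1·0.72566 = 209.063.
B = 255 by definition for t > 66.
Rounded: (187, 209, 255).
In hex: #BBD1FF.

#BBD1FF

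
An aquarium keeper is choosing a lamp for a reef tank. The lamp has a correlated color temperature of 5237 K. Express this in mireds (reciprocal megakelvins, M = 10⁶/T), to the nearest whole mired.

M = 10⁶ / 5237 = 190.949 → 191 mireds.

191 mireds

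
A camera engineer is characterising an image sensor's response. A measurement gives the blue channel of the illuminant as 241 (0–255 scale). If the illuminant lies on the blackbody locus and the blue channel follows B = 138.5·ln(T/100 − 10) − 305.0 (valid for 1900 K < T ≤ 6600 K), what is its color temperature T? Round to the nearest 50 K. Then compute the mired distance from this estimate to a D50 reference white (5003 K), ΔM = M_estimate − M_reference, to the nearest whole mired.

ln(t − 10) = (241 + 305.0) / 138.5 = 3.9422.
t − 10 = e^3.9422 = 51.534, so t = 61.534.
T = 100·t = 6153 K → 6150 K to the nearest 50 K.
M_estimate = 10⁶/6150 = 162.60; M_reference = 10⁶/5003 = 199.88.
ΔM = 162.60 − 199.88 = -37.28 → -37 mireds.

-37 mireds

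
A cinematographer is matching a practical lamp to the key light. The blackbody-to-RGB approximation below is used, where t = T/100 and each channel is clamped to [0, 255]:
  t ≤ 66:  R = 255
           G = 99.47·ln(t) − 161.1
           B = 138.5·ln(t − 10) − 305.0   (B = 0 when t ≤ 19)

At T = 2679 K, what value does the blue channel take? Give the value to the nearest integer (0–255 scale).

86

t = 2679/100 = 26.79; the t ≤ 66 branch applies.
B = 138.5·ln(26.79 − 10) − 305.0 = 138.5·ln 16.79 − 305.0 = 138.5·2.8208 − 305.0 = 85.679.
Rounded: 86.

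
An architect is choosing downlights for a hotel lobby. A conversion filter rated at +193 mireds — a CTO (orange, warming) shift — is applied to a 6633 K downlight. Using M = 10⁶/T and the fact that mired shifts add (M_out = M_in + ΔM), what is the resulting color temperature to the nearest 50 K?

2900 K

M_in = 10⁶/6633 = 150.76 mireds.
M_out = 150.76 + (+193) = 343.76 mireds.
T_out = 10⁶/343.76 = 2909.0 K → 2900 K.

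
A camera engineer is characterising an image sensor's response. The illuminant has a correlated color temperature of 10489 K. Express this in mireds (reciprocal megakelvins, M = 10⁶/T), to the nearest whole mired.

M = 10⁶ / 10489 = 95.338 → 95 mireds.

95 mireds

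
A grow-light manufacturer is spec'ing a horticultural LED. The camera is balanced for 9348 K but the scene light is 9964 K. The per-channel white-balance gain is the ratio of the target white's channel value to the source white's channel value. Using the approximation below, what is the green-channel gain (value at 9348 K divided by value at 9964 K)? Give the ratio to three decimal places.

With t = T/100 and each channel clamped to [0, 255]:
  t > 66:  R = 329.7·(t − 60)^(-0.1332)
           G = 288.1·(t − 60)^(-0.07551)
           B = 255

At 9964 K (t = 99.64):
  G = 288.1·(99.64 − 60)^(-0.07551) = 288.1·39.64^(-0.07551) = 288.1·0.75740 = 218.207.
At 9348 K (t = 93.48):
  G = 288.1·(93.48 − 60)^(-0.07551) = 288.1·33.48^(-0.07551) = 288.1·0.76712 = 221.007.
Gain = 221.007 / 218.207 = 1.0128 → 1.013.

1.013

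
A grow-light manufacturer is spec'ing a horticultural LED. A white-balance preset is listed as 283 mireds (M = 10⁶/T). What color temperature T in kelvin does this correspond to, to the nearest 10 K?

T = 10⁶ / 283 = 3533.57 K → 3530 K.

3530 K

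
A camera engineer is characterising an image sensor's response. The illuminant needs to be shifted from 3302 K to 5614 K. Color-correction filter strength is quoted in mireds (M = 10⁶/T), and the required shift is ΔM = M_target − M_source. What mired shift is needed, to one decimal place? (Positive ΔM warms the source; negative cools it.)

M_source = 10⁶/3302 = 302.847; M_target = 10⁶/5614 = 178.126.
ΔM = 178.126 − 302.847 = -124.721 → -124.7 mireds, a cooling shift.

-124.7 mireds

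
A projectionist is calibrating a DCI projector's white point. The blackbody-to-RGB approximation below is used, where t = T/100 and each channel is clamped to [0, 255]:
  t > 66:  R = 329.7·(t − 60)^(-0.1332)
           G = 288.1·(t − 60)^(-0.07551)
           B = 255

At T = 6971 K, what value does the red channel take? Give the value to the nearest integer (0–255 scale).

t = 6971/100 = 69.71; the t > 66 branch applies.
R = 329.7·(69.71 − 60)^(-0.1332) = 329.7·9.71^(-0.1332) = 329.7·0.73876 = 243.569.
Rounded: 244.

244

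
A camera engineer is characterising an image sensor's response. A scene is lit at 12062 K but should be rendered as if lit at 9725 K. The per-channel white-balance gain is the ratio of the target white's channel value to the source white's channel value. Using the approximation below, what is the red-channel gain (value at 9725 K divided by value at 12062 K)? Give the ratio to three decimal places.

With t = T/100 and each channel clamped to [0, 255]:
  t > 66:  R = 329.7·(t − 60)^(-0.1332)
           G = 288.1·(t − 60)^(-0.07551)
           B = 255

1.067

At 12062 K (t = 120.62):
  R = 329.7·(120.62 − 60)^(-0.1332) = 329.7·60.62^(-0.1332) = 329.7·0.57884 = 190.842.
At 9725 K (t = 97.25):
  R = 329.7·(97.25 − 60)^(-0.1332) = 329.7·37.25^(-0.1332) = 329.7·0.61763 = 203.631.
Gain = 203.631 / 190.842 = 1.0670 → 1.067.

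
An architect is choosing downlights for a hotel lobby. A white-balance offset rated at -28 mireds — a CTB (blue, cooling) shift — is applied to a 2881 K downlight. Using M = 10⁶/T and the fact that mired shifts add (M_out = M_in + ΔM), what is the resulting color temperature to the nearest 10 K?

3130 K

M_in = 10⁶/2881 = 347.10 mireds.
M_out = 347.10 + (-28) = 319.10 mireds.
T_out = 10⁶/319.10 = 3133.8 K → 3130 K.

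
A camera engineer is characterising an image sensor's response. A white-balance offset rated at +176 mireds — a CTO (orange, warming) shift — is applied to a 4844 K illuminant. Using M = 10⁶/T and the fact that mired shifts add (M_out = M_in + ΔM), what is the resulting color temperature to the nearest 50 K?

2600 K

M_in = 10⁶/4844 = 206.44 mireds.
M_out = 206.44 + (+176) = 382.44 mireds.
T_out = 10⁶/382.44 = 2614.8 K → 2600 K.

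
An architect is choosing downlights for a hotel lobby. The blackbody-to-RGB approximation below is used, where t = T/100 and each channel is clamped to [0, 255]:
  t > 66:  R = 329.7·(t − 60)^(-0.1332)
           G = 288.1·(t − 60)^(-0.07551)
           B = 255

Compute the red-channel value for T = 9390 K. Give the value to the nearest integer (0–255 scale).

t = 9390/100 = 93.9; the t > 66 branch applies.
R = 329.7·(93.9 − 60)^(-0.1332) = 329.7·33.9^(-0.1332) = 329.7·0.62543 = 206.204.
Rounded: 206.

206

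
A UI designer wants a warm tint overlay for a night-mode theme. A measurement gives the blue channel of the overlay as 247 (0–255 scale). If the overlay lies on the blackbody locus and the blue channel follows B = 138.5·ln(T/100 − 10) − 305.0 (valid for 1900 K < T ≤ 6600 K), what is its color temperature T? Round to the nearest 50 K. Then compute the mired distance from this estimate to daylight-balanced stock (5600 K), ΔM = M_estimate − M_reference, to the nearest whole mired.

-22 mireds

ln(t − 10) = (247 + 305.0) / 138.5 = 3.9856.
t − 10 = e^3.9856 = 53.815, so t = 63.815.
T = 100·t = 6382 K → 6400 K to the nearest 50 K.
M_estimate = 10⁶/6400 = 156.25; M_reference = 10⁶/5600 = 178.57.
ΔM = 156.25 − 178.57 = -22.32 → -22 mireds.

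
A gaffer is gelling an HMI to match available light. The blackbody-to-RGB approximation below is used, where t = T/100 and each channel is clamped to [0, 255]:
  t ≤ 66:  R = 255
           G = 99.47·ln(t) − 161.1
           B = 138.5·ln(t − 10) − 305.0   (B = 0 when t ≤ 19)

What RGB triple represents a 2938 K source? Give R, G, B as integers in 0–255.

R=255, G=175, B=106

t = 2938/100 = 29.38; the t ≤ 66 branch applies.
R = 255 by definition for t ≤ 66.
G = 99.47·ln 29.38 − 161.1 = 99.47·3.3803 − 161.1 = 175.140.
B = 138.5·ln(29.38 − 10) − 305.0 = 138.5·ln 19.38 − 305.0 = 138.5·2.9642 − 305.0 = 105.547.
Rounded: (255, 175, 106).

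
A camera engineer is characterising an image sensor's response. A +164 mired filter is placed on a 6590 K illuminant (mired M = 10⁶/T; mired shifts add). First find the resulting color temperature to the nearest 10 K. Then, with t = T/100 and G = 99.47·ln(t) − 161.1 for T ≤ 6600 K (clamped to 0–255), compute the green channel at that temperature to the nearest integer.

M_in = 10⁶/6590 = 151.75; M_out = 151.75 + (+164) = 315.75.
T_out = 10⁶/315.75 = 3167.1 K → 3170 K; t = 31.7.
G = 99.47·ln 31.7 − 161.1 = 99.47·3.4563 − 161.1 = 182.700.
Rounded: 183.

183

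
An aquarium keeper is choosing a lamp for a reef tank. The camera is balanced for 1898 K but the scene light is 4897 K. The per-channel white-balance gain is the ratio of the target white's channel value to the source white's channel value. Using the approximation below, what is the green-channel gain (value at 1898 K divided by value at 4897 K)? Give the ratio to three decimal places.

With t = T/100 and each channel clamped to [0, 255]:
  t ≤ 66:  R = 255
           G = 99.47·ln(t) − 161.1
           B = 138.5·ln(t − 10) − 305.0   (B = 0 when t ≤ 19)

0.583

At 4897 K (t = 48.97):
  G = 99.47·ln 48.97 − 161.1 = 99.47·3.8912 − 161.1 = 225.958.
At 1898 K (t = 18.98):
  G = 99.47·ln 18.98 − 161.1 = 99.47·2.9434 − 161.1 = 131.679.
Gain = 131.679 / 225.958 = 0.5828 → 0.583.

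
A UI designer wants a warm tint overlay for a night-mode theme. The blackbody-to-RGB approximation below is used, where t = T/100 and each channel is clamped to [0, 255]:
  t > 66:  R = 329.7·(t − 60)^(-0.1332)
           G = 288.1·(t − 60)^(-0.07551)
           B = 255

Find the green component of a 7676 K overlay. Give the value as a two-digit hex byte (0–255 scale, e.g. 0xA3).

0xE9

t = 7676/100 = 76.76; the t > 66 branch applies.
G = 288.1·(76.76 − 60)^(-0.07551) = 288.1·16.76^(-0.07551) = 288.1·0.80827 = 232.862.
Rounded: 233; in hex, 0xE9.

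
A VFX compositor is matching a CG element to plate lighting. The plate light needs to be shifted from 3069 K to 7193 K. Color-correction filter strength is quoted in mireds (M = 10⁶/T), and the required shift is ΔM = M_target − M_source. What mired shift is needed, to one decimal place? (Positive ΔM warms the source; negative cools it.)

M_source = 10⁶/3069 = 325.839; M_target = 10⁶/7193 = 139.024.
ΔM = 139.024 − 325.839 = -186.815 → -186.8 mireds, a cooling shift.

-186.8 mireds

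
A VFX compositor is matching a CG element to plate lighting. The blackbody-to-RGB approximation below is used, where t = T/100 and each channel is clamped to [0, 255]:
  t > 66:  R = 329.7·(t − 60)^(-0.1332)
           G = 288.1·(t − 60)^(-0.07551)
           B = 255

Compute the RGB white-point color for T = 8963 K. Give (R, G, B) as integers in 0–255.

t = 8963/100 = 89.63; the t > 66 branch applies.
R = 329.7·(89.63 − 60)^(-0.1332) = 329.7·29.63^(-0.1332) = 329.7·0.63674 = 209.935.
G = 288.1·(89.63 − 60)^(-0.07551) = 288.1·29.63^(-0.07551) = 288.1·0.77423 = 223.055.
B = 255 by definition for t > 66.
Rounded: (210, 223, 255).

(210, 223, 255)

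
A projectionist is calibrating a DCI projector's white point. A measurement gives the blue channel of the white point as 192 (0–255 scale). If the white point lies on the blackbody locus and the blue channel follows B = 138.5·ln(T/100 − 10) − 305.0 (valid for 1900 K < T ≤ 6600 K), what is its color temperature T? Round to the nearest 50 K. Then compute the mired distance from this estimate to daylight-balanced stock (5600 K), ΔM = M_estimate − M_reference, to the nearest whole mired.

ln(t − 10) = (192 + 305.0) / 138.5 = 3.5884.
t − 10 = e^3.5884 = 36.178, so t = 46.178.
T = 100·t = 4618 K → 4600 K to the nearest 50 K.
M_estimate = 10⁶/4600 = 217.39; M_reference = 10⁶/5600 = 178.57.
ΔM = 217.39 − 178.57 = 38.82 → +39 mireds.

+39 mireds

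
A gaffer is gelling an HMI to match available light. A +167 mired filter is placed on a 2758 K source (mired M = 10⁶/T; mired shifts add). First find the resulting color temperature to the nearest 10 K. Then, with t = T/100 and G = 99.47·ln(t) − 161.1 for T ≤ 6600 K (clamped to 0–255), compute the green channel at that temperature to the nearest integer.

131

M_in = 10⁶/2758 = 362.58; M_out = 362.58 + (+167) = 529.58.
T_out = 10⁶/529.58 = 1888.3 K → 1890 K; t = 18.9.
G = 99.47·ln 18.9 − 161.1 = 99.47·2.9392 − 161.1 = 131.258.
Rounded: 131.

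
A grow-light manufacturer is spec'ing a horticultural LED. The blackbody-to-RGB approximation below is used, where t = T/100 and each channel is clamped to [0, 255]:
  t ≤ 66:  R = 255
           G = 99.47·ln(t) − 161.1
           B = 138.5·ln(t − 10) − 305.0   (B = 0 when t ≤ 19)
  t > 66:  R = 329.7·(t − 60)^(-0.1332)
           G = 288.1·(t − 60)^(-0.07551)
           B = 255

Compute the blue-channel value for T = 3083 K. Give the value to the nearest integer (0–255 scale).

t = 3083/100 = 30.83; the t ≤ 66 branch applies.
B = 138.5·ln(30.83 − 10) − 305.0 = 138.5·ln 20.83 − 305.0 = 138.5·3.0364 − 305.0 = 115.541.
Rounded: 116.

116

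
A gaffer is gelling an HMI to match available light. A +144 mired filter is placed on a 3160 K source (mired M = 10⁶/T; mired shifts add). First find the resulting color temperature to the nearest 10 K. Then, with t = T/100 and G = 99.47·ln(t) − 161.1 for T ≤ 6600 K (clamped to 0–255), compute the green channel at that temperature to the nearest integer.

145

M_in = 10⁶/3160 = 316.46; M_out = 316.46 + (+144) = 460.46.
T_out = 10⁶/460.46 = 2171.8 K → 2170 K; t = 21.7.
G = 99.47·ln 21.7 − 161.1 = 99.47·3.0773 − 161.1 = 145.000.
Rounded: 145.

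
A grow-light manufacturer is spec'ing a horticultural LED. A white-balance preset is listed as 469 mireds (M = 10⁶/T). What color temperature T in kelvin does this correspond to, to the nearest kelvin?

2132 K

T = 10⁶ / 469 = 2132.20 K → 2132 K.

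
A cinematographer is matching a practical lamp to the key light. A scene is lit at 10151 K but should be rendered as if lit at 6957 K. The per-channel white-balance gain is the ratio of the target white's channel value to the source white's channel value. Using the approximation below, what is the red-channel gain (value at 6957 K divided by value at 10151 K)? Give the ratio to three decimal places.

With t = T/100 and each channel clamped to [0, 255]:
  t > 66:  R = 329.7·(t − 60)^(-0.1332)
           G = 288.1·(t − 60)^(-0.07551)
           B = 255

1.216

At 10151 K (t = 101.51):
  R = 329.7·(101.51 − 60)^(-0.1332) = 329.7·41.51^(-0.1332) = 329.7·0.60878 = 200.716.
At 6957 K (t = 69.57):
  R = 329.7·(69.57 − 60)^(-0.1332) = 329.7·9.57^(-0.1332) = 329.7·0.74019 = 244.040.
Gain = 244.040 / 200.716 = 1.2159 → 1.216.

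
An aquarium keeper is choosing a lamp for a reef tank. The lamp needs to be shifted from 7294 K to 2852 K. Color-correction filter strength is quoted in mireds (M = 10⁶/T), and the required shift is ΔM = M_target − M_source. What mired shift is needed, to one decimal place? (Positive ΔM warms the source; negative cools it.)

+213.5 mireds

M_source = 10⁶/7294 = 137.099; M_target = 10⁶/2852 = 350.631.
ΔM = 350.631 − 137.099 = 213.532 → +213.5 mireds, a warming shift.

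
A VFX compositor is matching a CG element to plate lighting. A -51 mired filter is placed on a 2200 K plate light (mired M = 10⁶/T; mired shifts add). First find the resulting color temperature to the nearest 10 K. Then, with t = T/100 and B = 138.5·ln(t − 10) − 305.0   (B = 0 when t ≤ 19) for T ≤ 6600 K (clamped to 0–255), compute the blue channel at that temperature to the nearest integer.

68

M_in = 10⁶/2200 = 454.55; M_out = 454.55 + (-51) = 403.55.
T_out = 10⁶/403.55 = 2478.0 K → 2480 K; t = 24.8.
B = 138.5·ln(24.8 − 10) − 305.0 = 138.5·ln 14.8 − 305.0 = 138.5·2.6946 − 305.0 = 68.206.
Rounded: 68.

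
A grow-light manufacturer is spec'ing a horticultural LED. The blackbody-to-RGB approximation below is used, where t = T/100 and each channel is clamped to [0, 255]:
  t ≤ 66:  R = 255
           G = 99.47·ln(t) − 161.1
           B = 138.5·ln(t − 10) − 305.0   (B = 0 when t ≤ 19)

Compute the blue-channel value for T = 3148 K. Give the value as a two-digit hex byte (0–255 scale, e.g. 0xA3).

t = 3148/100 = 31.48; the t ≤ 66 branch applies.
B = 138.5·ln(31.48 − 10) − 305.0 = 138.5·ln 21.48 − 305.0 = 138.5·3.0671 − 305.0 = 119.796.
Rounded: 120; in hex, 0x78.

0x78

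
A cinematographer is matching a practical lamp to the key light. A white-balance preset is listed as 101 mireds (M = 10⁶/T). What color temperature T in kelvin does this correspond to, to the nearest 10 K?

T = 10⁶ / 101 = 9900.99 K → 9900 K.

9900 K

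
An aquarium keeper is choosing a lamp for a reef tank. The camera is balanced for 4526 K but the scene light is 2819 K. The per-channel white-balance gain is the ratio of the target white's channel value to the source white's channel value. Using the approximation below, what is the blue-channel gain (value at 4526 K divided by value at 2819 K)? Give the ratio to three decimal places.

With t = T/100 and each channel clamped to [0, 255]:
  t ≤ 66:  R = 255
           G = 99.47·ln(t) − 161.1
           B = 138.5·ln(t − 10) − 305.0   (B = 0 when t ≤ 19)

1.947

At 2819 K (t = 28.19):
  B = 138.5·ln(28.19 − 10) − 305.0 = 138.5·ln 18.19 − 305.0 = 138.5·2.9009 − 305.0 = 96.771.
At 4526 K (t = 45.26):
  B = 138.5·ln(45.26 − 10) − 305.0 = 138.5·ln 35.26 − 305.0 = 138.5·3.5627 − 305.0 = 188.441.
Gain = 188.441 / 96.771 = 1.9473 → 1.947.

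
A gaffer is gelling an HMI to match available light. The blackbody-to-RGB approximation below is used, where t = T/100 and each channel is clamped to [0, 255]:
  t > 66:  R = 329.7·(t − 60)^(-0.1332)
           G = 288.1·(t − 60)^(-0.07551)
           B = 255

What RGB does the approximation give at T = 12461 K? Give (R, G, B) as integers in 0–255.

(189, 210, 255)

t = 12461/100 = 124.61; the t > 66 branch applies.
R = 329.7·(124.61 − 60)^(-0.1332) = 329.7·64.61^(-0.1332) = 329.7·0.57394 = 189.229.
G = 288.1·(124.61 − 60)^(-0.07551) = 288.1·64.61^(-0.07551) = 288.1·0.72997 = 210.304.
B = 255 by definition for t > 66.
Rounded: (189, 210, 255).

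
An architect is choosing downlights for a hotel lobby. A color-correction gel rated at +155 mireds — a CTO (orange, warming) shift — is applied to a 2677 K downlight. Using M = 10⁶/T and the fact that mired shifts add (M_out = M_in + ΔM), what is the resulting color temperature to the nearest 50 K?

M_in = 10⁶/2677 = 373.55 mireds.
M_out = 373.55 + (+155) = 528.55 mireds.
T_out = 10⁶/528.55 = 1892.0 K → 1900 K.

1900 K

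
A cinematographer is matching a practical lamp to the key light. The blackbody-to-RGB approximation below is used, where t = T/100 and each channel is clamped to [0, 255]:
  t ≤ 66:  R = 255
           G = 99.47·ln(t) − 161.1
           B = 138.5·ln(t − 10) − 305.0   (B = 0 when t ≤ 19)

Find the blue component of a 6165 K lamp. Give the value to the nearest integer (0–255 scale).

t = 6165/100 = 61.65; the t ≤ 66 branch applies.
B = 138.5·ln(61.65 − 10) − 305.0 = 138.5·ln 51.65 − 305.0 = 138.5·3.9445 − 305.0 = 241.312.
Rounded: 241.

241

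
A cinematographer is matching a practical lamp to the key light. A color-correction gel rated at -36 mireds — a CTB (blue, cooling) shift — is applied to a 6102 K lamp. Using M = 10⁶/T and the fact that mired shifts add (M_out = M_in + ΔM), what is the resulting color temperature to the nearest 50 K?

M_in = 10⁶/6102 = 163.88 mireds.
M_out = 163.88 + (-36) = 127.88 mireds.
T_out = 10⁶/127.88 = 7819.8 K → 7800 K.

7800 K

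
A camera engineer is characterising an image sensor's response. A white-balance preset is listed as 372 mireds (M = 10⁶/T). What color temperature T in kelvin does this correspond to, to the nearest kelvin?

T = 10⁶ / 372 = 2688.17 K → 2688 K.

2688 K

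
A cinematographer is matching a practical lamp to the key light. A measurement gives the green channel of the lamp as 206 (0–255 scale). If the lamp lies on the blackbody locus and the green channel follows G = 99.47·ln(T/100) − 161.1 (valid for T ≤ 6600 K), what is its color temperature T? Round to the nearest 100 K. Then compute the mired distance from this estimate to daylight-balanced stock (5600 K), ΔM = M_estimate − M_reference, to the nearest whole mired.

ln t = (206 + 161.1) / 99.47 = 3.6906.
t = e^3.6906 = 40.067.
T = 100·t = 4007 K → 4000 K to the nearest 100 K.
M_estimate = 10⁶/4000 = 250.00; M_reference = 10⁶/5600 = 178.57.
ΔM = 250.00 − 178.57 = 71.43 → +71 mireds.

+71 mireds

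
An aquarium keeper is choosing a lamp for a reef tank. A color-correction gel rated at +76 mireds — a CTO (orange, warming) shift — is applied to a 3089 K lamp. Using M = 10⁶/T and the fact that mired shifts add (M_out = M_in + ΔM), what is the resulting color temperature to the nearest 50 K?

2500 K

M_in = 10⁶/3089 = 323.73 mireds.
M_out = 323.73 + (+76) = 399.73 mireds.
T_out = 10⁶/399.73 = 2501.7 K → 2500 K.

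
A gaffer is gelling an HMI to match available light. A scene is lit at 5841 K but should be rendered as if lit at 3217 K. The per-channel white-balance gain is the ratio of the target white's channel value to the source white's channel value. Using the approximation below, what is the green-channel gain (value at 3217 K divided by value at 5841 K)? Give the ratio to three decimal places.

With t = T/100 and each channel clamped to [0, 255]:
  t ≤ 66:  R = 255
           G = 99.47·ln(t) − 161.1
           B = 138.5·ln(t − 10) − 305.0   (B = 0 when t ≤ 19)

0.756

At 5841 K (t = 58.41):
  G = 99.47·ln 58.41 − 161.1 = 99.47·4.0675 − 161.1 = 243.493.
At 3217 K (t = 32.17):
  G = 99.47·ln 32.17 − 161.1 = 99.47·3.4710 − 161.1 = 184.164.
Gain = 184.164 / 243.493 = 0.7563 → 0.756.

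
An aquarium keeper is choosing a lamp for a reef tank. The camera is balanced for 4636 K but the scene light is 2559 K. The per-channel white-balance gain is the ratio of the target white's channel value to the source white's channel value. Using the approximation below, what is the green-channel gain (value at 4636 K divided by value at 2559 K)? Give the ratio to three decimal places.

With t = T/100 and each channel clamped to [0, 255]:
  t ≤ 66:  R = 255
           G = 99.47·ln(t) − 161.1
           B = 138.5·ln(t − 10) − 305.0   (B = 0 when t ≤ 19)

1.366

At 2559 K (t = 25.59):
  G = 99.47·ln 25.59 − 161.1 = 99.47·3.2422 − 161.1 = 161.402.
At 4636 K (t = 46.36):
  G = 99.47·ln 46.36 − 161.1 = 99.47·3.8364 − 161.1 = 220.510.
Gain = 220.510 / 161.402 = 1.3662 → 1.366.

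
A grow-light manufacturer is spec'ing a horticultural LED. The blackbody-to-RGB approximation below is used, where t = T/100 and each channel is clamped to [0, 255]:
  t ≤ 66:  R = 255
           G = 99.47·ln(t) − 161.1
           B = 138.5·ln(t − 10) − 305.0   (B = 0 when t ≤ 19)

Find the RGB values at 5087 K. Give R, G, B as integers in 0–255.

R=255, G=230, B=209

t = 5087/100 = 50.87; the t ≤ 66 branch applies.
R = 255 by definition for t ≤ 66.
G = 99.47·ln 50.87 − 161.1 = 99.47·3.9293 − 161.1 = 229.745.
B = 138.5·ln(50.87 − 10) − 305.0 = 138.5·ln 40.87 − 305.0 = 138.5·3.7104 − 305.0 = 208.890.
Rounded: (255, 230, 209).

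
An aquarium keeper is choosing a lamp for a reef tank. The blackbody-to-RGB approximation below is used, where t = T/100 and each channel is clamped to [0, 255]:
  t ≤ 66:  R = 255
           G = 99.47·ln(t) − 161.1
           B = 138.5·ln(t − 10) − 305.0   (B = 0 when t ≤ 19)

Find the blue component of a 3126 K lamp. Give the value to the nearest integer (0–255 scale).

118

t = 3126/100 = 31.26; the t ≤ 66 branch applies.
B = 138.5·ln(31.26 − 10) − 305.0 = 138.5·ln 21.26 − 305.0 = 138.5·3.0568 − 305.0 = 118.371.
Rounded: 118.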